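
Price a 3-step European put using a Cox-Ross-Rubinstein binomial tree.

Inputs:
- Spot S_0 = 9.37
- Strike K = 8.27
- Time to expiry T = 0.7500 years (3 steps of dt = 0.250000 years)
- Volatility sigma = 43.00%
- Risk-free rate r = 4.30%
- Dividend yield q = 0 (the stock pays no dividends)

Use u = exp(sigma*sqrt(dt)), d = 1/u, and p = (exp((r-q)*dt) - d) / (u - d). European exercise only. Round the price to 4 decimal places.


Answer: Price = V(0,0) = 0.7523

Derivation:
dt = T/N = 0.250000
u = exp(sigma*sqrt(dt)) = 1.239862; d = 1/u = 0.806541
p = (exp((r-q)*dt) - d) / (u - d) = 0.471398
Discount per step: exp(-r*dt) = 0.989308
Stock lattice S(k, i) with i counting down-moves:
  k=0: S(0,0) = 9.3700
  k=1: S(1,0) = 11.6175; S(1,1) = 7.5573
  k=2: S(2,0) = 14.4041; S(2,1) = 9.3700; S(2,2) = 6.0953
  k=3: S(3,0) = 17.8591; S(3,1) = 11.6175; S(3,2) = 7.5573; S(3,3) = 4.9161
Terminal payoffs V(N, i) = max(K - S_T, 0):
  V(3,0) = 0.000000; V(3,1) = 0.000000; V(3,2) = 0.712707; V(3,3) = 3.353912
Backward induction: V(k, i) = exp(-r*dt) * [p * V(k+1, i) + (1-p) * V(k+1, i+1)].
  V(2,0) = exp(-r*dt) * [p*0.000000 + (1-p)*0.000000] = 0.000000
  V(2,1) = exp(-r*dt) * [p*0.000000 + (1-p)*0.712707] = 0.372710
  V(2,2) = exp(-r*dt) * [p*0.712707 + (1-p)*3.353912] = 2.086303
  V(1,0) = exp(-r*dt) * [p*0.000000 + (1-p)*0.372710] = 0.194908
  V(1,1) = exp(-r*dt) * [p*0.372710 + (1-p)*2.086303] = 1.264848
  V(0,0) = exp(-r*dt) * [p*0.194908 + (1-p)*1.264848] = 0.752349


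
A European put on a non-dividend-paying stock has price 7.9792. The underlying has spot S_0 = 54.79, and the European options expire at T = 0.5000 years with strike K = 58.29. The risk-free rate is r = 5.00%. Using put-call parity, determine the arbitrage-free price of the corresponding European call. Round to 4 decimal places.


Put-call parity: C - P = S_0 * exp(-qT) - K * exp(-rT).
S_0 * exp(-qT) = 54.7900 * 1.00000000 = 54.79000000
K * exp(-rT) = 58.2900 * 0.97530991 = 56.85081477
C = P + S*exp(-qT) - K*exp(-rT)
C = 7.9792 + 54.79000000 - 56.85081477 = 5.9184

Answer: Call price = 5.9184


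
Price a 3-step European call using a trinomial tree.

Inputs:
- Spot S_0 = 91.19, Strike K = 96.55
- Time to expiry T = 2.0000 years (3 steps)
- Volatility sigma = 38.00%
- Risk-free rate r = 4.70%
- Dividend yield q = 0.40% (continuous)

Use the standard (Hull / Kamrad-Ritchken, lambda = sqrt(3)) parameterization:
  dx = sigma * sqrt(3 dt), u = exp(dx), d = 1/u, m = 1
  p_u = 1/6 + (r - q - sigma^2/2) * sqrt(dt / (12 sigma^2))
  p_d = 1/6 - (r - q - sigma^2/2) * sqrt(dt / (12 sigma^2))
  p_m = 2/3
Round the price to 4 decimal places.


dt = T/N = 0.666667; dx = sigma*sqrt(3*dt) = 0.537401
u = exp(dx) = 1.711553; d = 1/u = 0.584265
p_u = 0.148555, p_m = 0.666667, p_d = 0.184779
Discount per step: exp(-r*dt) = 0.969152
Stock lattice S(k, j) with j the centered position index:
  k=0: S(0,+0) = 91.1900
  k=1: S(1,-1) = 53.2791; S(1,+0) = 91.1900; S(1,+1) = 156.0765
  k=2: S(2,-2) = 31.1291; S(2,-1) = 53.2791; S(2,+0) = 91.1900; S(2,+1) = 156.0765; S(2,+2) = 267.1332
  k=3: S(3,-3) = 18.1876; S(3,-2) = 31.1291; S(3,-1) = 53.2791; S(3,+0) = 91.1900; S(3,+1) = 156.0765; S(3,+2) = 267.1332; S(3,+3) = 457.2127
Terminal payoffs V(N, j) = max(S_T - K, 0):
  V(3,-3) = 0.000000; V(3,-2) = 0.000000; V(3,-1) = 0.000000; V(3,+0) = 0.000000; V(3,+1) = 59.526519; V(3,+2) = 170.583237; V(3,+3) = 360.662697
Backward induction: V(k, j) = exp(-r*dt) * [p_u * V(k+1, j+1) + p_m * V(k+1, j) + p_d * V(k+1, j-1)]
  V(2,-2) = exp(-r*dt) * [p_u*0.000000 + p_m*0.000000 + p_d*0.000000] = 0.000000
  V(2,-1) = exp(-r*dt) * [p_u*0.000000 + p_m*0.000000 + p_d*0.000000] = 0.000000
  V(2,+0) = exp(-r*dt) * [p_u*59.526519 + p_m*0.000000 + p_d*0.000000] = 8.570167
  V(2,+1) = exp(-r*dt) * [p_u*170.583237 + p_m*59.526519 + p_d*0.000000] = 63.019436
  V(2,+2) = exp(-r*dt) * [p_u*360.662697 + p_m*170.583237 + p_d*59.526519] = 172.799457
  V(1,-1) = exp(-r*dt) * [p_u*8.570167 + p_m*0.000000 + p_d*0.000000] = 1.233866
  V(1,+0) = exp(-r*dt) * [p_u*63.019436 + p_m*8.570167 + p_d*0.000000] = 14.610250
  V(1,+1) = exp(-r*dt) * [p_u*172.799457 + p_m*63.019436 + p_d*8.570167] = 67.130023
  V(0,+0) = exp(-r*dt) * [p_u*67.130023 + p_m*14.610250 + p_d*1.233866] = 19.325527

Answer: Price = V(0,0) = 19.3255


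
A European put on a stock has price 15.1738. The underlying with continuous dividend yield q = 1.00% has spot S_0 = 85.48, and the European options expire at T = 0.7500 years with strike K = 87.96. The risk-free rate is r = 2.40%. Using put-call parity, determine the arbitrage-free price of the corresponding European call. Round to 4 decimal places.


Answer: Call price = 13.6242

Derivation:
Put-call parity: C - P = S_0 * exp(-qT) - K * exp(-rT).
S_0 * exp(-qT) = 85.4800 * 0.99252805 = 84.84129813
K * exp(-rT) = 87.9600 * 0.98216103 = 86.39088441
C = P + S*exp(-qT) - K*exp(-rT)
C = 15.1738 + 84.84129813 - 86.39088441 = 13.6242


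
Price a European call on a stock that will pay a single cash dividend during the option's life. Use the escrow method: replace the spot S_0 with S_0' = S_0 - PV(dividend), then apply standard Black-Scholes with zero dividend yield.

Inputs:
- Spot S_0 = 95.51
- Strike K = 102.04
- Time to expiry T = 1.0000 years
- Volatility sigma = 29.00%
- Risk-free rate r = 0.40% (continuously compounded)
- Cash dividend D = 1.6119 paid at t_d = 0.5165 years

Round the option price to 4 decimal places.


Answer: Price = 7.8196

Derivation:
PV(D) = D * exp(-r * t_d) = 1.6119 * 0.99793613 = 1.60857325
S_0' = S_0 - PV(D) = 95.5100 - 1.60857325 = 93.90142675
d1 = (ln(S_0'/K) + (r + sigma^2/2)*T) / (sigma*sqrt(T)) = -0.12782522
d2 = d1 - sigma*sqrt(T) = -0.41782522
exp(-rT) = 0.99600799
N(d1) = 0.44914365; N(d2) = 0.33803746
C = S_0' * N(d1) - K * exp(-rT) * N(d2) = 93.90142675 * 0.44914365 - 102.0400 * 0.99600799 * 0.33803746 = 7.8196


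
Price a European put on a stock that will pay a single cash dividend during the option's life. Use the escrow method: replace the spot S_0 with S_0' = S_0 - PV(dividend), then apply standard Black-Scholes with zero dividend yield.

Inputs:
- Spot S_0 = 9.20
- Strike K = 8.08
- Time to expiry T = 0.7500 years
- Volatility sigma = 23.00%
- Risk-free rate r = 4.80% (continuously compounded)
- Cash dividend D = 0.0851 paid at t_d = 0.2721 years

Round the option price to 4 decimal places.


PV(D) = D * exp(-r * t_d) = 0.0851 * 0.98702412 = 0.08399575
S_0' = S_0 - PV(D) = 9.2000 - 0.08399575 = 9.11600425
d1 = (ln(S_0'/K) + (r + sigma^2/2)*T) / (sigma*sqrt(T)) = 0.88599271
d2 = d1 - sigma*sqrt(T) = 0.68680687
exp(-rT) = 0.96464029
N(-d1) = 0.18781073; N(-d2) = 0.24610222
P = K * exp(-rT) * N(-d2) - S_0' * N(-d1) = 8.0800 * 0.96464029 * 0.24610222 - 9.11600425 * 0.18781073 = 0.2061

Answer: Price = 0.2061


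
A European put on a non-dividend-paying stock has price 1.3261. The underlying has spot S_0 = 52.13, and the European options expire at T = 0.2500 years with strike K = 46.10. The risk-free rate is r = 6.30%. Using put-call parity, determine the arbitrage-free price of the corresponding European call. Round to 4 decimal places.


Answer: Call price = 8.0765

Derivation:
Put-call parity: C - P = S_0 * exp(-qT) - K * exp(-rT).
S_0 * exp(-qT) = 52.1300 * 1.00000000 = 52.13000000
K * exp(-rT) = 46.1000 * 0.98437338 = 45.37961294
C = P + S*exp(-qT) - K*exp(-rT)
C = 1.3261 + 52.13000000 - 45.37961294 = 8.0765


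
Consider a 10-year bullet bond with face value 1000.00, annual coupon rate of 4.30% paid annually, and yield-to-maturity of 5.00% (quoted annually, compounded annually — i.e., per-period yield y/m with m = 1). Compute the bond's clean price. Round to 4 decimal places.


Coupon per period c = face * coupon_rate / m = 43.000000
Periods per year m = 1; per-period yield y/m = 0.050000
Number of cashflows N = 10
Cashflows (t years, CF_t, discount factor 1/(1+y/m)^(m*t), PV):
  t = 1.0000: CF_t = 43.000000, DF = 0.952381, PV = 40.952381
  t = 2.0000: CF_t = 43.000000, DF = 0.907029, PV = 39.002268
  t = 3.0000: CF_t = 43.000000, DF = 0.863838, PV = 37.145017
  t = 4.0000: CF_t = 43.000000, DF = 0.822702, PV = 35.376206
  t = 5.0000: CF_t = 43.000000, DF = 0.783526, PV = 33.691625
  t = 6.0000: CF_t = 43.000000, DF = 0.746215, PV = 32.087262
  t = 7.0000: CF_t = 43.000000, DF = 0.710681, PV = 30.559297
  t = 8.0000: CF_t = 43.000000, DF = 0.676839, PV = 29.104093
  t = 9.0000: CF_t = 43.000000, DF = 0.644609, PV = 27.718183
  t = 10.0000: CF_t = 1043.000000, DF = 0.613913, PV = 640.311523
Price P = sum_t PV_t = 945.947855

Answer: Price = 945.9479


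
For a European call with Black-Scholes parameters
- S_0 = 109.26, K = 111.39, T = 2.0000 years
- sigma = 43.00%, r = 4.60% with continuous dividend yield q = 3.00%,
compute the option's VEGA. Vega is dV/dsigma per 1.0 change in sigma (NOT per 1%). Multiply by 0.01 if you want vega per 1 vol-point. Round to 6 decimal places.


d1 = 0.3249284026; d2 = -0.2831834292
phi(d1) = 0.3784286366; exp(-qT) = 0.9417645336; exp(-rT) = 0.9121051495
Vega = S * exp(-qT) * phi(d1) * sqrt(T) = 109.2600 * 0.9417645336 * 0.3784286366 * 1.4142135624 = 55.068408

Answer: Vega = 55.068408


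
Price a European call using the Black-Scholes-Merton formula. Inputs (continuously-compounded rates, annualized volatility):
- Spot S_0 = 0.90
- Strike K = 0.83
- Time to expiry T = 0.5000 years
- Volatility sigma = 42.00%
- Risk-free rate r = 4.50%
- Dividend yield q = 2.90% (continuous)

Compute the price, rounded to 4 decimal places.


Answer: Price = 0.1424

Derivation:
d1 = (ln(S/K) + (r - q + 0.5*sigma^2) * T) / (sigma * sqrt(T)) = 0.44806684
d2 = d1 - sigma * sqrt(T) = 0.15108199
exp(-rT) = 0.97775124; exp(-qT) = 0.98560462
C = S_0 * exp(-qT) * N(d1) - K * exp(-rT) * N(d2)
N(d1) = 0.67294752; N(d2) = 0.56004448
C = 0.9000 * 0.98560462 * 0.67294752 - 0.8300 * 0.97775124 * 0.56004448 = 0.1424


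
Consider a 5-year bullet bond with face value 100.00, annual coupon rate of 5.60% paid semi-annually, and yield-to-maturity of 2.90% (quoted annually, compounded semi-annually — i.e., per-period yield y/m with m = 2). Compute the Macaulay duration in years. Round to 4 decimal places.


Answer: Macaulay duration = 4.4684 years

Derivation:
Coupon per period c = face * coupon_rate / m = 2.800000
Periods per year m = 2; per-period yield y/m = 0.014500
Number of cashflows N = 10
Cashflows (t years, CF_t, discount factor 1/(1+y/m)^(m*t), PV):
  t = 0.5000: CF_t = 2.800000, DF = 0.985707, PV = 2.759980
  t = 1.0000: CF_t = 2.800000, DF = 0.971619, PV = 2.720533
  t = 1.5000: CF_t = 2.800000, DF = 0.957732, PV = 2.681649
  t = 2.0000: CF_t = 2.800000, DF = 0.944043, PV = 2.643321
  t = 2.5000: CF_t = 2.800000, DF = 0.930550, PV = 2.605540
  t = 3.0000: CF_t = 2.800000, DF = 0.917250, PV = 2.568300
  t = 3.5000: CF_t = 2.800000, DF = 0.904140, PV = 2.531592
  t = 4.0000: CF_t = 2.800000, DF = 0.891217, PV = 2.495408
  t = 4.5000: CF_t = 2.800000, DF = 0.878479, PV = 2.459742
  t = 5.0000: CF_t = 102.800000, DF = 0.865923, PV = 89.016928
Price P = sum_t PV_t = 112.482992
Macaulay numerator sum_t t * PV_t:
  t * PV_t at t = 0.5000: 1.379990
  t * PV_t at t = 1.0000: 2.720533
  t * PV_t at t = 1.5000: 4.022473
  t * PV_t at t = 2.0000: 5.286641
  t * PV_t at t = 2.5000: 6.513850
  t * PV_t at t = 3.0000: 7.704899
  t * PV_t at t = 3.5000: 8.860571
  t * PV_t at t = 4.0000: 9.981633
  t * PV_t at t = 4.5000: 11.068839
  t * PV_t at t = 5.0000: 445.084638
Macaulay duration D = (sum_t t * PV_t) / P = 502.624069 / 112.482992 = 4.468445


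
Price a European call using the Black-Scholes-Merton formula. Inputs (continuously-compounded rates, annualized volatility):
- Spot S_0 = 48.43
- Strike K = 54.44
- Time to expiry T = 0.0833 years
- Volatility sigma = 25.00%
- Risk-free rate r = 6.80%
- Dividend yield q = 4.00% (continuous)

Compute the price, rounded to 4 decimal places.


d1 = (ln(S/K) + (r - q + 0.5*sigma^2) * T) / (sigma * sqrt(T)) = -1.55284053
d2 = d1 - sigma * sqrt(T) = -1.62499487
exp(-rT) = 0.99435161; exp(-qT) = 0.99667354
C = S_0 * exp(-qT) * N(d1) - K * exp(-rT) * N(d2)
N(d1) = 0.06023062; N(d2) = 0.05208183
C = 48.4300 * 0.99667354 * 0.06023062 - 54.4400 * 0.99435161 * 0.05208183 = 0.0879

Answer: Price = 0.0879


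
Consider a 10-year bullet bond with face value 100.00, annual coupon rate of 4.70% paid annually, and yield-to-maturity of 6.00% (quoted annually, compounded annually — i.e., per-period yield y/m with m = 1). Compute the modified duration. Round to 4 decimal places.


Coupon per period c = face * coupon_rate / m = 4.700000
Periods per year m = 1; per-period yield y/m = 0.060000
Number of cashflows N = 10
Cashflows (t years, CF_t, discount factor 1/(1+y/m)^(m*t), PV):
  t = 1.0000: CF_t = 4.700000, DF = 0.943396, PV = 4.433962
  t = 2.0000: CF_t = 4.700000, DF = 0.889996, PV = 4.182983
  t = 3.0000: CF_t = 4.700000, DF = 0.839619, PV = 3.946211
  t = 4.0000: CF_t = 4.700000, DF = 0.792094, PV = 3.722840
  t = 5.0000: CF_t = 4.700000, DF = 0.747258, PV = 3.512113
  t = 6.0000: CF_t = 4.700000, DF = 0.704961, PV = 3.313315
  t = 7.0000: CF_t = 4.700000, DF = 0.665057, PV = 3.125768
  t = 8.0000: CF_t = 4.700000, DF = 0.627412, PV = 2.948838
  t = 9.0000: CF_t = 4.700000, DF = 0.591898, PV = 2.781923
  t = 10.0000: CF_t = 104.700000, DF = 0.558395, PV = 58.463933
Price P = sum_t PV_t = 90.431887
First compute Macaulay numerator sum_t t * PV_t:
  t * PV_t at t = 1.0000: 4.433962
  t * PV_t at t = 2.0000: 8.365967
  t * PV_t at t = 3.0000: 11.838632
  t * PV_t at t = 4.0000: 14.891361
  t * PV_t at t = 5.0000: 17.560567
  t * PV_t at t = 6.0000: 19.879887
  t * PV_t at t = 7.0000: 21.880379
  t * PV_t at t = 8.0000: 23.590705
  t * PV_t at t = 9.0000: 25.037305
  t * PV_t at t = 10.0000: 584.639331
Macaulay duration D = 732.118097 / 90.431887 = 8.095796
Modified duration = D / (1 + y/m) = 8.095796 / (1 + 0.060000) = 7.637543

Answer: Modified duration = 7.6375


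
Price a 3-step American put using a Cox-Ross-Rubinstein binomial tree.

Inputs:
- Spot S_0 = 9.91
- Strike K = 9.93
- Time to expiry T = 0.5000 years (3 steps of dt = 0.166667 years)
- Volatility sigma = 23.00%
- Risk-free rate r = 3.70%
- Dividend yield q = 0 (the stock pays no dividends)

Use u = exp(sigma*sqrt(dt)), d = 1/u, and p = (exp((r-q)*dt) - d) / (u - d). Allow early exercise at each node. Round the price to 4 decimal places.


dt = T/N = 0.166667
u = exp(sigma*sqrt(dt)) = 1.098447; d = 1/u = 0.910376
p = (exp((r-q)*dt) - d) / (u - d) = 0.509433
Discount per step: exp(-r*dt) = 0.993852
Stock lattice S(k, i) with i counting down-moves:
  k=0: S(0,0) = 9.9100
  k=1: S(1,0) = 10.8856; S(1,1) = 9.0218
  k=2: S(2,0) = 11.9573; S(2,1) = 9.9100; S(2,2) = 8.2133
  k=3: S(3,0) = 13.1344; S(3,1) = 10.8856; S(3,2) = 9.0218; S(3,3) = 7.4772
Terminal payoffs V(N, i) = max(K - S_T, 0):
  V(3,0) = 0.000000; V(3,1) = 0.000000; V(3,2) = 0.908170; V(3,3) = 2.452840
Backward induction: V(k, i) = exp(-r*dt) * [p * V(k+1, i) + (1-p) * V(k+1, i+1)]; then take max(V_cont, immediate exercise) for American.
  V(2,0) = exp(-r*dt) * [p*0.000000 + (1-p)*0.000000] = 0.000000; exercise = 0.000000; V(2,0) = max -> 0.000000
  V(2,1) = exp(-r*dt) * [p*0.000000 + (1-p)*0.908170] = 0.442779; exercise = 0.020000; V(2,1) = max -> 0.442779
  V(2,2) = exp(-r*dt) * [p*0.908170 + (1-p)*2.452840] = 1.655692; exercise = 1.716738; V(2,2) = max -> 1.716738
  V(1,0) = exp(-r*dt) * [p*0.000000 + (1-p)*0.442779] = 0.215877; exercise = 0.000000; V(1,0) = max -> 0.215877
  V(1,1) = exp(-r*dt) * [p*0.442779 + (1-p)*1.716738] = 1.061177; exercise = 0.908170; V(1,1) = max -> 1.061177
  V(0,0) = exp(-r*dt) * [p*0.215877 + (1-p)*1.061177] = 0.626676; exercise = 0.020000; V(0,0) = max -> 0.626676

Answer: Price = V(0,0) = 0.6267


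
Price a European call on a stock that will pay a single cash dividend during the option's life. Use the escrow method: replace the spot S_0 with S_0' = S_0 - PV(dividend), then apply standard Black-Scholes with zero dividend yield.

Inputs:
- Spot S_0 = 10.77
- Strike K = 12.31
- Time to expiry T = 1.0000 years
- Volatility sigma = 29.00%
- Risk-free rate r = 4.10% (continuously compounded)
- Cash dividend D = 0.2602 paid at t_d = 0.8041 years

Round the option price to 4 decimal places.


PV(D) = D * exp(-r * t_d) = 0.2602 * 0.96756942 = 0.25176156
S_0' = S_0 - PV(D) = 10.7700 - 0.25176156 = 10.51823844
d1 = (ln(S_0'/K) + (r + sigma^2/2)*T) / (sigma*sqrt(T)) = -0.25603861
d2 = d1 - sigma*sqrt(T) = -0.54603861
exp(-rT) = 0.95982913
N(d1) = 0.39896051; N(d2) = 0.29251970
C = S_0' * N(d1) - K * exp(-rT) * N(d2) = 10.51823844 * 0.39896051 - 12.3100 * 0.95982913 * 0.29251970 = 0.7401

Answer: Price = 0.7401


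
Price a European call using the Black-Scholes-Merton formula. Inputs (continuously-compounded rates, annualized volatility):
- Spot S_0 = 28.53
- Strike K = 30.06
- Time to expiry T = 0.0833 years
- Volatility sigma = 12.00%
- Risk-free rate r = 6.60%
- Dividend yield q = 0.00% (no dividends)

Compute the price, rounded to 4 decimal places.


d1 = (ln(S/K) + (r - q + 0.5*sigma^2) * T) / (sigma * sqrt(T)) = -1.33226144
d2 = d1 - sigma * sqrt(T) = -1.36689553
exp(-rT) = 0.99451729; exp(-qT) = 1.00000000
C = S_0 * exp(-qT) * N(d1) - K * exp(-rT) * N(d2)
N(d1) = 0.09138715; N(d2) = 0.08582903
C = 28.5300 * 1.00000000 * 0.09138715 - 30.0600 * 0.99451729 * 0.08582903 = 0.0414

Answer: Price = 0.0414


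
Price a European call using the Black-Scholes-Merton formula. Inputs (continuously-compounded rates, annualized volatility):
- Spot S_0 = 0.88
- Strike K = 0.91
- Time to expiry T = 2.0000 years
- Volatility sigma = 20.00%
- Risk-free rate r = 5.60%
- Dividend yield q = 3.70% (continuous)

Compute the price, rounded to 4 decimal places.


d1 = (ln(S/K) + (r - q + 0.5*sigma^2) * T) / (sigma * sqrt(T)) = 0.15725103
d2 = d1 - sigma * sqrt(T) = -0.12559168
exp(-rT) = 0.89404426; exp(-qT) = 0.92867169
C = S_0 * exp(-qT) * N(d1) - K * exp(-rT) * N(d2)
N(d1) = 0.56247649; N(d2) = 0.45002757
C = 0.8800 * 0.92867169 * 0.56247649 - 0.9100 * 0.89404426 * 0.45002757 = 0.0935

Answer: Price = 0.0935


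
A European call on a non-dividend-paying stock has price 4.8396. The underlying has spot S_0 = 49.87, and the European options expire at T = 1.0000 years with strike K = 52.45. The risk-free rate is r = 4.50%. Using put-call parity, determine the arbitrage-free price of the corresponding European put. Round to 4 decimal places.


Answer: Put price = 5.1117

Derivation:
Put-call parity: C - P = S_0 * exp(-qT) - K * exp(-rT).
S_0 * exp(-qT) = 49.8700 * 1.00000000 = 49.87000000
K * exp(-rT) = 52.4500 * 0.95599748 = 50.14206792
P = C - S*exp(-qT) + K*exp(-rT)
P = 4.8396 - 49.87000000 + 50.14206792 = 5.1117


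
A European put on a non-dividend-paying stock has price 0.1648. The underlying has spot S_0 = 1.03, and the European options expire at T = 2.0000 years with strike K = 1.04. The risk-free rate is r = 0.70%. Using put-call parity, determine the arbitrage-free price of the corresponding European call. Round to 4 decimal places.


Put-call parity: C - P = S_0 * exp(-qT) - K * exp(-rT).
S_0 * exp(-qT) = 1.0300 * 1.00000000 = 1.03000000
K * exp(-rT) = 1.0400 * 0.98609754 = 1.02554145
C = P + S*exp(-qT) - K*exp(-rT)
C = 0.1648 + 1.03000000 - 1.02554145 = 0.1693

Answer: Call price = 0.1693


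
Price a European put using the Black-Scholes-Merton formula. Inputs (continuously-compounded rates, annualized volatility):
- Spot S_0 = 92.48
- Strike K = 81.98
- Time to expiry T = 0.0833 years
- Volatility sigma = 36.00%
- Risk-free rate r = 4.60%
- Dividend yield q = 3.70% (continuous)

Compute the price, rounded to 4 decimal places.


Answer: Price = 0.5404

Derivation:
d1 = (ln(S/K) + (r - q + 0.5*sigma^2) * T) / (sigma * sqrt(T)) = 1.21907481
d2 = d1 - sigma * sqrt(T) = 1.11517255
exp(-rT) = 0.99617553; exp(-qT) = 0.99692264
P = K * exp(-rT) * N(-d2) - S_0 * exp(-qT) * N(-d1)
N(-d1) = 0.11140790; N(-d2) = 0.13238824
P = 81.9800 * 0.99617553 * 0.13238824 - 92.4800 * 0.99692264 * 0.11140790 = 0.5404


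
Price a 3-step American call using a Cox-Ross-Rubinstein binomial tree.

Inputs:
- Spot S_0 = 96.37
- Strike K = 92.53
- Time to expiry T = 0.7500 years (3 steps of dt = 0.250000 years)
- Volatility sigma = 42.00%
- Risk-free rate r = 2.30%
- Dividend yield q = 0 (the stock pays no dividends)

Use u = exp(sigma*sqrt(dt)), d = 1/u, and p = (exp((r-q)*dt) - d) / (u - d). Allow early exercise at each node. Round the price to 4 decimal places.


Answer: Price = V(0,0) = 17.4425

Derivation:
dt = T/N = 0.250000
u = exp(sigma*sqrt(dt)) = 1.233678; d = 1/u = 0.810584
p = (exp((r-q)*dt) - d) / (u - d) = 0.461322
Discount per step: exp(-r*dt) = 0.994266
Stock lattice S(k, i) with i counting down-moves:
  k=0: S(0,0) = 96.3700
  k=1: S(1,0) = 118.8896; S(1,1) = 78.1160
  k=2: S(2,0) = 146.6714; S(2,1) = 96.3700; S(2,2) = 63.3196
  k=3: S(3,0) = 180.9453; S(3,1) = 118.8896; S(3,2) = 78.1160; S(3,3) = 51.3259
Terminal payoffs V(N, i) = max(S_T - K, 0):
  V(3,0) = 88.415332; V(3,1) = 26.359555; V(3,2) = 0.000000; V(3,3) = 0.000000
Backward induction: V(k, i) = exp(-r*dt) * [p * V(k+1, i) + (1-p) * V(k+1, i+1)]; then take max(V_cont, immediate exercise) for American.
  V(2,0) = exp(-r*dt) * [p*88.415332 + (1-p)*26.359555] = 54.671956; exercise = 54.141435; V(2,0) = max -> 54.671956
  V(2,1) = exp(-r*dt) * [p*26.359555 + (1-p)*0.000000] = 12.090511; exercise = 3.840000; V(2,1) = max -> 12.090511
  V(2,2) = exp(-r*dt) * [p*0.000000 + (1-p)*0.000000] = 0.000000; exercise = 0.000000; V(2,2) = max -> 0.000000
  V(1,0) = exp(-r*dt) * [p*54.671956 + (1-p)*12.090511] = 31.552303; exercise = 26.359555; V(1,0) = max -> 31.552303
  V(1,1) = exp(-r*dt) * [p*12.090511 + (1-p)*0.000000] = 5.545635; exercise = 0.000000; V(1,1) = max -> 5.545635
  V(0,0) = exp(-r*dt) * [p*31.552303 + (1-p)*5.545635] = 17.442490; exercise = 3.840000; V(0,0) = max -> 17.442490


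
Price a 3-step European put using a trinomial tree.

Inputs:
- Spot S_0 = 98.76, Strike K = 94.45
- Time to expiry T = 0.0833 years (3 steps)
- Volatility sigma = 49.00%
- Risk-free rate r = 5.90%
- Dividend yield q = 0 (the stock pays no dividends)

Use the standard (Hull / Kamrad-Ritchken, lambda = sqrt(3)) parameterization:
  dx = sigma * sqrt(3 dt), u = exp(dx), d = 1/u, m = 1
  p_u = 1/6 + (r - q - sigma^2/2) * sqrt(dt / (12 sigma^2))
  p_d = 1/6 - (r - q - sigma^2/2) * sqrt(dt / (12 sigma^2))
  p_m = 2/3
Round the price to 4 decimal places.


dt = T/N = 0.027767; dx = sigma*sqrt(3*dt) = 0.141423
u = exp(dx) = 1.151911; d = 1/u = 0.868122
p_u = 0.160673, p_m = 0.666667, p_d = 0.172660
Discount per step: exp(-r*dt) = 0.998363
Stock lattice S(k, j) with j the centered position index:
  k=0: S(0,+0) = 98.7600
  k=1: S(1,-1) = 85.7358; S(1,+0) = 98.7600; S(1,+1) = 113.7628
  k=2: S(2,-2) = 74.4291; S(2,-1) = 85.7358; S(2,+0) = 98.7600; S(2,+1) = 113.7628; S(2,+2) = 131.0446
  k=3: S(3,-3) = 64.6136; S(3,-2) = 74.4291; S(3,-1) = 85.7358; S(3,+0) = 98.7600; S(3,+1) = 113.7628; S(3,+2) = 131.0446; S(3,+3) = 150.9517
Terminal payoffs V(N, j) = max(K - S_T, 0):
  V(3,-3) = 29.836388; V(3,-2) = 20.020854; V(3,-1) = 8.714229; V(3,+0) = 0.000000; V(3,+1) = 0.000000; V(3,+2) = 0.000000; V(3,+3) = 0.000000
Backward induction: V(k, j) = exp(-r*dt) * [p_u * V(k+1, j+1) + p_m * V(k+1, j) + p_d * V(k+1, j-1)]
  V(2,-2) = exp(-r*dt) * [p_u*8.714229 + p_m*20.020854 + p_d*29.836388] = 19.866356
  V(2,-1) = exp(-r*dt) * [p_u*0.000000 + p_m*8.714229 + p_d*20.020854] = 9.251116
  V(2,+0) = exp(-r*dt) * [p_u*0.000000 + p_m*0.000000 + p_d*8.714229] = 1.502135
  V(2,+1) = exp(-r*dt) * [p_u*0.000000 + p_m*0.000000 + p_d*0.000000] = 0.000000
  V(2,+2) = exp(-r*dt) * [p_u*0.000000 + p_m*0.000000 + p_d*0.000000] = 0.000000
  V(1,-1) = exp(-r*dt) * [p_u*1.502135 + p_m*9.251116 + p_d*19.866356] = 9.822782
  V(1,+0) = exp(-r*dt) * [p_u*0.000000 + p_m*1.502135 + p_d*9.251116] = 2.594466
  V(1,+1) = exp(-r*dt) * [p_u*0.000000 + p_m*0.000000 + p_d*1.502135] = 0.258934
  V(0,+0) = exp(-r*dt) * [p_u*0.258934 + p_m*2.594466 + p_d*9.822782] = 3.461573

Answer: Price = V(0,0) = 3.4616


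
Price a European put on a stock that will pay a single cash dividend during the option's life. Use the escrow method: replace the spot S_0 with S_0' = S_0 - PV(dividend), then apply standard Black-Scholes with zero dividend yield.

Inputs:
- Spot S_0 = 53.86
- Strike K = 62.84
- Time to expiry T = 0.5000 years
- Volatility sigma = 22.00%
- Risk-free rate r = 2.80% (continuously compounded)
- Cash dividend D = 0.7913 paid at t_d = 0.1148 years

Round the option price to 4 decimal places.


Answer: Price = 9.6425

Derivation:
PV(D) = D * exp(-r * t_d) = 0.7913 * 0.99679076 = 0.78876053
S_0' = S_0 - PV(D) = 53.8600 - 0.78876053 = 53.07123947
d1 = (ln(S_0'/K) + (r + sigma^2/2)*T) / (sigma*sqrt(T)) = -0.91831740
d2 = d1 - sigma*sqrt(T) = -1.07388089
exp(-rT) = 0.98609754
N(-d1) = 0.82077364; N(-d2) = 0.85856197
P = K * exp(-rT) * N(-d2) - S_0' * N(-d1) = 62.8400 * 0.98609754 * 0.85856197 - 53.07123947 * 0.82077364 = 9.6425


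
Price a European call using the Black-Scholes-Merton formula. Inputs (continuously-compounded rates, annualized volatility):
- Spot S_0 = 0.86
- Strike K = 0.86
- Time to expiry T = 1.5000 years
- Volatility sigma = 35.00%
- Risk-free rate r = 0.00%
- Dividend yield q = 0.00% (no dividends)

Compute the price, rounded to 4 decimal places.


Answer: Price = 0.1460

Derivation:
d1 = (ln(S/K) + (r - q + 0.5*sigma^2) * T) / (sigma * sqrt(T)) = 0.21433035
d2 = d1 - sigma * sqrt(T) = -0.21433035
exp(-rT) = 1.00000000; exp(-qT) = 1.00000000
C = S_0 * exp(-qT) * N(d1) - K * exp(-rT) * N(d2)
N(d1) = 0.58485527; N(d2) = 0.41514473
C = 0.8600 * 1.00000000 * 0.58485527 - 0.8600 * 1.00000000 * 0.41514473 = 0.1460


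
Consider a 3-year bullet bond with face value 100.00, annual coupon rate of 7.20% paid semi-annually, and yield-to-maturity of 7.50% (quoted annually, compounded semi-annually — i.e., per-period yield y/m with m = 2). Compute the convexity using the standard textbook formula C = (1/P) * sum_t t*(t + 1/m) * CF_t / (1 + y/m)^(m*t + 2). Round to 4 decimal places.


Answer: Convexity = 8.6773

Derivation:
Coupon per period c = face * coupon_rate / m = 3.600000
Periods per year m = 2; per-period yield y/m = 0.037500
Number of cashflows N = 6
Cashflows (t years, CF_t, discount factor 1/(1+y/m)^(m*t), PV):
  t = 0.5000: CF_t = 3.600000, DF = 0.963855, PV = 3.469880
  t = 1.0000: CF_t = 3.600000, DF = 0.929017, PV = 3.344462
  t = 1.5000: CF_t = 3.600000, DF = 0.895438, PV = 3.223578
  t = 2.0000: CF_t = 3.600000, DF = 0.863073, PV = 3.107063
  t = 2.5000: CF_t = 3.600000, DF = 0.831878, PV = 2.994760
  t = 3.0000: CF_t = 103.600000, DF = 0.801810, PV = 83.067497
Price P = sum_t PV_t = 99.207239
Convexity numerator sum_t t*(t + 1/m) * CF_t / (1+y/m)^(m*t + 2):
  t = 0.5000: term = 1.611789
  t = 1.0000: term = 4.660595
  t = 1.5000: term = 8.984279
  t = 2.0000: term = 14.432577
  t = 2.5000: term = 20.866376
  t = 3.0000: term = 810.296963
Convexity = (1/P) * sum = 860.852579 / 99.207239 = 8.677316


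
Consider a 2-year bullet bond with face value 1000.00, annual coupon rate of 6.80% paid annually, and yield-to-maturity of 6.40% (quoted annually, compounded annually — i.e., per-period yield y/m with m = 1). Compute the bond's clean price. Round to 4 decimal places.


Coupon per period c = face * coupon_rate / m = 68.000000
Periods per year m = 1; per-period yield y/m = 0.064000
Number of cashflows N = 2
Cashflows (t years, CF_t, discount factor 1/(1+y/m)^(m*t), PV):
  t = 1.0000: CF_t = 68.000000, DF = 0.939850, PV = 63.909774
  t = 2.0000: CF_t = 1068.000000, DF = 0.883317, PV = 943.382893
Price P = sum_t PV_t = 1007.292668

Answer: Price = 1007.2927


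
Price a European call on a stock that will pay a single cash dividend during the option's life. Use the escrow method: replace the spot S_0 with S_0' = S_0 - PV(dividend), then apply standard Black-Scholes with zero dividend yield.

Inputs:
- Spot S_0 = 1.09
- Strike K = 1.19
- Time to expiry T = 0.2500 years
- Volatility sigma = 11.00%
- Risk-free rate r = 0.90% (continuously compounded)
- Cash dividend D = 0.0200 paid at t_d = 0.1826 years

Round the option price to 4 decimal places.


Answer: Price = 0.0007

Derivation:
PV(D) = D * exp(-r * t_d) = 0.0200 * 0.99835795 = 0.01996716
S_0' = S_0 - PV(D) = 1.0900 - 0.01996716 = 1.07003284
d1 = (ln(S_0'/K) + (r + sigma^2/2)*T) / (sigma*sqrt(T)) = -1.86366303
d2 = d1 - sigma*sqrt(T) = -1.91866303
exp(-rT) = 0.99775253
N(d1) = 0.03118452; N(d2) = 0.02751350
C = S_0' * N(d1) - K * exp(-rT) * N(d2) = 1.07003284 * 0.03118452 - 1.1900 * 0.99775253 * 0.02751350 = 0.0007


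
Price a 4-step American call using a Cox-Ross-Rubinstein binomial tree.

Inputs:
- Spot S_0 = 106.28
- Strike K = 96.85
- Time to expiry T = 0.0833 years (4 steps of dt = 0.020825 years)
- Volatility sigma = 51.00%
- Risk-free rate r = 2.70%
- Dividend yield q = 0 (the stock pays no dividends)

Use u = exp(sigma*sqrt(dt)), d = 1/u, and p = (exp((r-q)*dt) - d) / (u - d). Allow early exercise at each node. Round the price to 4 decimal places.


Answer: Price = V(0,0) = 12.2346

Derivation:
dt = T/N = 0.020825
u = exp(sigma*sqrt(dt)) = 1.076373; d = 1/u = 0.929046
p = (exp((r-q)*dt) - d) / (u - d) = 0.485427
Discount per step: exp(-r*dt) = 0.999438
Stock lattice S(k, i) with i counting down-moves:
  k=0: S(0,0) = 106.2800
  k=1: S(1,0) = 114.3970; S(1,1) = 98.7390
  k=2: S(2,0) = 123.1339; S(2,1) = 106.2800; S(2,2) = 91.7330
  k=3: S(3,0) = 132.5380; S(3,1) = 114.3970; S(3,2) = 98.7390; S(3,3) = 85.2241
  k=4: S(4,0) = 142.6604; S(4,1) = 123.1339; S(4,2) = 106.2800; S(4,3) = 91.7330; S(4,4) = 79.1771
Terminal payoffs V(N, i) = max(S_T - K, 0):
  V(4,0) = 45.810383; V(4,1) = 26.283852; V(4,2) = 9.430000; V(4,3) = 0.000000; V(4,4) = 0.000000
Backward induction: V(k, i) = exp(-r*dt) * [p * V(k+1, i) + (1-p) * V(k+1, i+1)]; then take max(V_cont, immediate exercise) for American.
  V(3,0) = exp(-r*dt) * [p*45.810383 + (1-p)*26.283852] = 35.742445; exercise = 35.688004; V(3,0) = max -> 35.742445
  V(3,1) = exp(-r*dt) * [p*26.283852 + (1-p)*9.430000] = 17.601407; exercise = 17.546966; V(3,1) = max -> 17.601407
  V(3,2) = exp(-r*dt) * [p*9.430000 + (1-p)*0.000000] = 4.574999; exercise = 1.888968; V(3,2) = max -> 4.574999
  V(3,3) = exp(-r*dt) * [p*0.000000 + (1-p)*0.000000] = 0.000000; exercise = 0.000000; V(3,3) = max -> 0.000000
  V(2,0) = exp(-r*dt) * [p*35.742445 + (1-p)*17.601407] = 26.392704; exercise = 26.283852; V(2,0) = max -> 26.392704
  V(2,1) = exp(-r*dt) * [p*17.601407 + (1-p)*4.574999] = 10.892236; exercise = 9.430000; V(2,1) = max -> 10.892236
  V(2,2) = exp(-r*dt) * [p*4.574999 + (1-p)*0.000000] = 2.219577; exercise = 0.000000; V(2,2) = max -> 2.219577
  V(1,0) = exp(-r*dt) * [p*26.392704 + (1-p)*10.892236] = 18.406222; exercise = 17.546966; V(1,0) = max -> 18.406222
  V(1,1) = exp(-r*dt) * [p*10.892236 + (1-p)*2.219577] = 6.425902; exercise = 1.888968; V(1,1) = max -> 6.425902
  V(0,0) = exp(-r*dt) * [p*18.406222 + (1-p)*6.425902] = 12.234585; exercise = 9.430000; V(0,0) = max -> 12.234585


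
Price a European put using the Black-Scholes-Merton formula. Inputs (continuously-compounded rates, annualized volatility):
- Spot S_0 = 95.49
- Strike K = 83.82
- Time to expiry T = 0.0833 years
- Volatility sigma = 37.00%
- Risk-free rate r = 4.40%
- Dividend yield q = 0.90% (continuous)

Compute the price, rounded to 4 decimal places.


Answer: Price = 0.4838

Derivation:
d1 = (ln(S/K) + (r - q + 0.5*sigma^2) * T) / (sigma * sqrt(T)) = 1.30133260
d2 = d1 - sigma * sqrt(T) = 1.19454416
exp(-rT) = 0.99634151; exp(-qT) = 0.99925058
P = K * exp(-rT) * N(-d2) - S_0 * exp(-qT) * N(-d1)
N(-d1) = 0.09657232; N(-d2) = 0.11613259
P = 83.8200 * 0.99634151 * 0.11613259 - 95.4900 * 0.99925058 * 0.09657232 = 0.4838


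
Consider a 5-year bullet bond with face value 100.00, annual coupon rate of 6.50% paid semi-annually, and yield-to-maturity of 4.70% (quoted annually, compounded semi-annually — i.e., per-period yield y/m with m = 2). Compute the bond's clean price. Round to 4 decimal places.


Answer: Price = 107.9383

Derivation:
Coupon per period c = face * coupon_rate / m = 3.250000
Periods per year m = 2; per-period yield y/m = 0.023500
Number of cashflows N = 10
Cashflows (t years, CF_t, discount factor 1/(1+y/m)^(m*t), PV):
  t = 0.5000: CF_t = 3.250000, DF = 0.977040, PV = 3.175379
  t = 1.0000: CF_t = 3.250000, DF = 0.954606, PV = 3.102471
  t = 1.5000: CF_t = 3.250000, DF = 0.932688, PV = 3.031236
  t = 2.0000: CF_t = 3.250000, DF = 0.911273, PV = 2.961638
  t = 2.5000: CF_t = 3.250000, DF = 0.890350, PV = 2.893638
  t = 3.0000: CF_t = 3.250000, DF = 0.869907, PV = 2.827198
  t = 3.5000: CF_t = 3.250000, DF = 0.849934, PV = 2.762285
  t = 4.0000: CF_t = 3.250000, DF = 0.830419, PV = 2.698861
  t = 4.5000: CF_t = 3.250000, DF = 0.811352, PV = 2.636894
  t = 5.0000: CF_t = 103.250000, DF = 0.792723, PV = 81.848663
Price P = sum_t PV_t = 107.938263


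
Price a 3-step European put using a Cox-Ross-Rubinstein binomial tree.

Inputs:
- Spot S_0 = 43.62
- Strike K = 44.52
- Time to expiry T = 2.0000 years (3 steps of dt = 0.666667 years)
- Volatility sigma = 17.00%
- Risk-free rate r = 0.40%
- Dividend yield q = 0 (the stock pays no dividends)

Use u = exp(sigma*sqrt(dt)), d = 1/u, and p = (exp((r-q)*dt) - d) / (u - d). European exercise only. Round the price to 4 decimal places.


Answer: Price = V(0,0) = 4.8162

Derivation:
dt = T/N = 0.666667
u = exp(sigma*sqrt(dt)) = 1.148899; d = 1/u = 0.870398
p = (exp((r-q)*dt) - d) / (u - d) = 0.474942
Discount per step: exp(-r*dt) = 0.997337
Stock lattice S(k, i) with i counting down-moves:
  k=0: S(0,0) = 43.6200
  k=1: S(1,0) = 50.1150; S(1,1) = 37.9668
  k=2: S(2,0) = 57.5771; S(2,1) = 43.6200; S(2,2) = 33.0462
  k=3: S(3,0) = 66.1503; S(3,1) = 50.1150; S(3,2) = 37.9668; S(3,3) = 28.7634
Terminal payoffs V(N, i) = max(K - S_T, 0):
  V(3,0) = 0.000000; V(3,1) = 0.000000; V(3,2) = 6.553229; V(3,3) = 15.756636
Backward induction: V(k, i) = exp(-r*dt) * [p * V(k+1, i) + (1-p) * V(k+1, i+1)].
  V(2,0) = exp(-r*dt) * [p*0.000000 + (1-p)*0.000000] = 0.000000
  V(2,1) = exp(-r*dt) * [p*0.000000 + (1-p)*6.553229] = 3.431659
  V(2,2) = exp(-r*dt) * [p*6.553229 + (1-p)*15.756636] = 11.355227
  V(1,0) = exp(-r*dt) * [p*0.000000 + (1-p)*3.431659] = 1.797021
  V(1,1) = exp(-r*dt) * [p*3.431659 + (1-p)*11.355227] = 7.571771
  V(0,0) = exp(-r*dt) * [p*1.797021 + (1-p)*7.571771] = 4.816237


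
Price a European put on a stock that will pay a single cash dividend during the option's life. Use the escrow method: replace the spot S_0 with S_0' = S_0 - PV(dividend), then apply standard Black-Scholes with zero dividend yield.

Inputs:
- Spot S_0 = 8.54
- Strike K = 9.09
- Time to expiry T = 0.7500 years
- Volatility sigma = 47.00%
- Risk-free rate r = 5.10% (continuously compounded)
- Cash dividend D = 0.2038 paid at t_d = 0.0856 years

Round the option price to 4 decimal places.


Answer: Price = 1.5931

Derivation:
PV(D) = D * exp(-r * t_d) = 0.2038 * 0.99564392 = 0.20291223
S_0' = S_0 - PV(D) = 8.5400 - 0.20291223 = 8.33708777
d1 = (ln(S_0'/K) + (r + sigma^2/2)*T) / (sigma*sqrt(T)) = 0.08507086
d2 = d1 - sigma*sqrt(T) = -0.32196108
exp(-rT) = 0.96247229
N(-d1) = 0.46610253; N(-d2) = 0.62625891
P = K * exp(-rT) * N(-d2) - S_0' * N(-d1) = 9.0900 * 0.96247229 * 0.62625891 - 8.33708777 * 0.46610253 = 1.5931


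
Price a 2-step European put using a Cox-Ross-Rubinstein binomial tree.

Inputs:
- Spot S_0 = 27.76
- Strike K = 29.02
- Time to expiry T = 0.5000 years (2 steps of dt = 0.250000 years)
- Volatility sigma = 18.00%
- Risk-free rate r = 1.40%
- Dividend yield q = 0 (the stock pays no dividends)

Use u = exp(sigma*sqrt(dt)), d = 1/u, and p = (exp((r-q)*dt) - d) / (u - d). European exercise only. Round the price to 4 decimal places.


Answer: Price = V(0,0) = 2.0913

Derivation:
dt = T/N = 0.250000
u = exp(sigma*sqrt(dt)) = 1.094174; d = 1/u = 0.913931
p = (exp((r-q)*dt) - d) / (u - d) = 0.496967
Discount per step: exp(-r*dt) = 0.996506
Stock lattice S(k, i) with i counting down-moves:
  k=0: S(0,0) = 27.7600
  k=1: S(1,0) = 30.3743; S(1,1) = 25.3707
  k=2: S(2,0) = 33.2348; S(2,1) = 27.7600; S(2,2) = 23.1871
Terminal payoffs V(N, i) = max(K - S_T, 0):
  V(2,0) = 0.000000; V(2,1) = 1.260000; V(2,2) = 5.832899
Backward induction: V(k, i) = exp(-r*dt) * [p * V(k+1, i) + (1-p) * V(k+1, i+1)].
  V(1,0) = exp(-r*dt) * [p*0.000000 + (1-p)*1.260000] = 0.631607
  V(1,1) = exp(-r*dt) * [p*1.260000 + (1-p)*5.832899] = 3.547878
  V(0,0) = exp(-r*dt) * [p*0.631607 + (1-p)*3.547878] = 2.091254


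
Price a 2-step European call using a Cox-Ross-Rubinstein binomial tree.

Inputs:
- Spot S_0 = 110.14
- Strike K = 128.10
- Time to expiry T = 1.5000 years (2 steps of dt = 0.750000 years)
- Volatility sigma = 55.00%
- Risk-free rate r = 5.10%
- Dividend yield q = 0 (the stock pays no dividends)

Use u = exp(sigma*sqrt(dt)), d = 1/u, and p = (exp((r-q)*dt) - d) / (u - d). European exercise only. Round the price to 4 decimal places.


Answer: Price = V(0,0) = 26.0397

Derivation:
dt = T/N = 0.750000
u = exp(sigma*sqrt(dt)) = 1.610128; d = 1/u = 0.621068
p = (exp((r-q)*dt) - d) / (u - d) = 0.422545
Discount per step: exp(-r*dt) = 0.962472
Stock lattice S(k, i) with i counting down-moves:
  k=0: S(0,0) = 110.1400
  k=1: S(1,0) = 177.3395; S(1,1) = 68.4045
  k=2: S(2,0) = 285.5395; S(2,1) = 110.1400; S(2,2) = 42.4839
Terminal payoffs V(N, i) = max(S_T - K, 0):
  V(2,0) = 157.439459; V(2,1) = 0.000000; V(2,2) = 0.000000
Backward induction: V(k, i) = exp(-r*dt) * [p * V(k+1, i) + (1-p) * V(k+1, i+1)].
  V(1,0) = exp(-r*dt) * [p*157.439459 + (1-p)*0.000000] = 64.028735
  V(1,1) = exp(-r*dt) * [p*0.000000 + (1-p)*0.000000] = 0.000000
  V(0,0) = exp(-r*dt) * [p*64.028735 + (1-p)*0.000000] = 26.039717


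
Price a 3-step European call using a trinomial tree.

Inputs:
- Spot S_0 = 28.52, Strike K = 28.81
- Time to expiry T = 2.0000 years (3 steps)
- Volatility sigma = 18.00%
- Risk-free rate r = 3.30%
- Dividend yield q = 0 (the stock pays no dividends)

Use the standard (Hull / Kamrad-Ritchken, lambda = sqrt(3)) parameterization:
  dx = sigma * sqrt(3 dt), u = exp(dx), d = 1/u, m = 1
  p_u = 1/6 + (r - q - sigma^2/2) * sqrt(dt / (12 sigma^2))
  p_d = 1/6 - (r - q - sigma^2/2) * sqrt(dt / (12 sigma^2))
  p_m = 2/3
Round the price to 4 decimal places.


dt = T/N = 0.666667; dx = sigma*sqrt(3*dt) = 0.254558
u = exp(dx) = 1.289892; d = 1/u = 0.775259
p_u = 0.188666, p_m = 0.666667, p_d = 0.144668
Discount per step: exp(-r*dt) = 0.978240
Stock lattice S(k, j) with j the centered position index:
  k=0: S(0,+0) = 28.5200
  k=1: S(1,-1) = 22.1104; S(1,+0) = 28.5200; S(1,+1) = 36.7877
  k=2: S(2,-2) = 17.1413; S(2,-1) = 22.1104; S(2,+0) = 28.5200; S(2,+1) = 36.7877; S(2,+2) = 47.4522
  k=3: S(3,-3) = 13.2889; S(3,-2) = 17.1413; S(3,-1) = 22.1104; S(3,+0) = 28.5200; S(3,+1) = 36.7877; S(3,+2) = 47.4522; S(3,+3) = 61.2082
Terminal payoffs V(N, j) = max(S_T - K, 0):
  V(3,-3) = 0.000000; V(3,-2) = 0.000000; V(3,-1) = 0.000000; V(3,+0) = 0.000000; V(3,+1) = 7.977718; V(3,+2) = 18.642181; V(3,+3) = 32.398185
Backward induction: V(k, j) = exp(-r*dt) * [p_u * V(k+1, j+1) + p_m * V(k+1, j) + p_d * V(k+1, j-1)]
  V(2,-2) = exp(-r*dt) * [p_u*0.000000 + p_m*0.000000 + p_d*0.000000] = 0.000000
  V(2,-1) = exp(-r*dt) * [p_u*0.000000 + p_m*0.000000 + p_d*0.000000] = 0.000000
  V(2,+0) = exp(-r*dt) * [p_u*7.977718 + p_m*0.000000 + p_d*0.000000] = 1.472369
  V(2,+1) = exp(-r*dt) * [p_u*18.642181 + p_m*7.977718 + p_d*0.000000] = 8.643355
  V(2,+2) = exp(-r*dt) * [p_u*32.398185 + p_m*18.642181 + p_d*7.977718] = 19.266109
  V(1,-1) = exp(-r*dt) * [p_u*1.472369 + p_m*0.000000 + p_d*0.000000] = 0.271741
  V(1,+0) = exp(-r*dt) * [p_u*8.643355 + p_m*1.472369 + p_d*0.000000] = 2.555440
  V(1,+1) = exp(-r*dt) * [p_u*19.266109 + p_m*8.643355 + p_d*1.472369] = 9.400979
  V(0,+0) = exp(-r*dt) * [p_u*9.400979 + p_m*2.555440 + p_d*0.271741] = 3.440060

Answer: Price = V(0,0) = 3.4401


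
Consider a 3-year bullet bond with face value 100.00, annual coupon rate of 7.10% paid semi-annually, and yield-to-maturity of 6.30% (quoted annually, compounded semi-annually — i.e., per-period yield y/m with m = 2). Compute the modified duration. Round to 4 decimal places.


Answer: Modified duration = 2.6732

Derivation:
Coupon per period c = face * coupon_rate / m = 3.550000
Periods per year m = 2; per-period yield y/m = 0.031500
Number of cashflows N = 6
Cashflows (t years, CF_t, discount factor 1/(1+y/m)^(m*t), PV):
  t = 0.5000: CF_t = 3.550000, DF = 0.969462, PV = 3.441590
  t = 1.0000: CF_t = 3.550000, DF = 0.939856, PV = 3.336490
  t = 1.5000: CF_t = 3.550000, DF = 0.911155, PV = 3.234601
  t = 2.0000: CF_t = 3.550000, DF = 0.883330, PV = 3.135822
  t = 2.5000: CF_t = 3.550000, DF = 0.856355, PV = 3.040060
  t = 3.0000: CF_t = 103.550000, DF = 0.830204, PV = 85.967582
Price P = sum_t PV_t = 102.156145
First compute Macaulay numerator sum_t t * PV_t:
  t * PV_t at t = 0.5000: 1.720795
  t * PV_t at t = 1.0000: 3.336490
  t * PV_t at t = 1.5000: 4.851901
  t * PV_t at t = 2.0000: 6.271644
  t * PV_t at t = 2.5000: 7.600151
  t * PV_t at t = 3.0000: 257.902745
Macaulay duration D = 281.683726 / 102.156145 = 2.757384
Modified duration = D / (1 + y/m) = 2.757384 / (1 + 0.031500) = 2.673179
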